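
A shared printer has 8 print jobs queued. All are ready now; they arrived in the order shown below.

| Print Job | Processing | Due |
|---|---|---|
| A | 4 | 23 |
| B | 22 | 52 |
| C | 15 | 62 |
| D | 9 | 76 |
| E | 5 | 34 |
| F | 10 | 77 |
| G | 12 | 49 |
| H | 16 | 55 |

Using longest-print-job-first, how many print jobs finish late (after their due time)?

LPT (decreasing processing time): B H C G F D E A.
B: 0→22, due 52, tardiness 0
H: 22→38, due 55, tardiness 0
C: 38→53, due 62, tardiness 0
G: 53→65, due 49, tardiness 16
F: 65→75, due 77, tardiness 0
D: 75→84, due 76, tardiness 8
E: 84→89, due 34, tardiness 55
A: 89→93, due 23, tardiness 70
Late print jobs: 4.

4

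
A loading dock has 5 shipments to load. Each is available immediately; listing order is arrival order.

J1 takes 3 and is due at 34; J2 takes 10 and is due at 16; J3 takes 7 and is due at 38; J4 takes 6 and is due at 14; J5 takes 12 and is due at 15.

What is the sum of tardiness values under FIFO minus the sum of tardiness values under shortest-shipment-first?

FIFO (arrival order): J1 J2 J3 J4 J5.
J1: 0→3, due 34, tardiness 0
J2: 3→13, due 16, tardiness 0
J3: 13→20, due 38, tardiness 0
J4: 20→26, due 14, tardiness 12
J5: 26→38, due 15, tardiness 23
Sum = 0+0+0+12+23 = 35.
SPT (increasing processing time): J1 J4 J3 J2 J5.
J1: 0→3, due 34, tardiness 0
J4: 3→9, due 14, tardiness 0
J3: 9→16, due 38, tardiness 0
J2: 16→26, due 16, tardiness 10
J5: 26→38, due 15, tardiness 23
Sum = 0+0+0+10+23 = 33.
Difference = 35 − 33 = 2.

2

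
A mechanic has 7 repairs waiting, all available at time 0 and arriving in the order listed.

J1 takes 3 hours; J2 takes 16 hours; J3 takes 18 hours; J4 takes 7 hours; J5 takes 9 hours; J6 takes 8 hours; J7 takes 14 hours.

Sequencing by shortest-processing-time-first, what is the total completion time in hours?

231

SPT (increasing processing time): J1 J4 J6 J5 J7 J2 J3.
J1: 0→3
J4: 3→10
J6: 10→18
J5: 18→27
J7: 27→41
J2: 41→57
J3: 57→75
Sum = 3+10+18+27+41+57+75 = 231.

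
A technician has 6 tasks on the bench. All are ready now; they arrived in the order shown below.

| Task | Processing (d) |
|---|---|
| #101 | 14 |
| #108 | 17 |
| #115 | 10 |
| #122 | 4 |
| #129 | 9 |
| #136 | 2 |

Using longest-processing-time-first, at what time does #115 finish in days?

41

LPT (decreasing processing time): #108 #101 #115 #129 #122 #136.
#108: 0→17
#101: 17→31
#115: 31→41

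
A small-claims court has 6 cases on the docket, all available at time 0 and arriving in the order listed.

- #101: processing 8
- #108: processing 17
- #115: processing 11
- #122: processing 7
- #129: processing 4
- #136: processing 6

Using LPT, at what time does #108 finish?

17

LPT (decreasing processing time): #108 #115 #101 #122 #136 #129.
#108: 0→17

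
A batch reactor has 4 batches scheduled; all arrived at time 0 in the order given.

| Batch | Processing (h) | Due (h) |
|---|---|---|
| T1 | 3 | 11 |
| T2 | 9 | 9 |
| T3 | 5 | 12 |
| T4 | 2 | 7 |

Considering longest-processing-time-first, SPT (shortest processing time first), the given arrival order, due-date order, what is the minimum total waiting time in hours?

17

LPT (decreasing processing time): T2 T3 T1 T4.
T2: waits 0, runs 0→9
T3: waits 9, runs 9→14
T1: waits 14, runs 14→17
T4: waits 17, runs 17→19
Sum = 0+9+14+17 = 40.
SPT (increasing processing time): T4 T1 T3 T2.
T4: waits 0, runs 0→2
T1: waits 2, runs 2→5
T3: waits 5, runs 5→10
T2: waits 10, runs 10→19
Sum = 0+2+5+10 = 17.
FIFO (arrival order): T1 T2 T3 T4.
T1: waits 0, runs 0→3
T2: waits 3, runs 3→12
T3: waits 12, runs 12→17
T4: waits 17, runs 17→19
Sum = 0+3+12+17 = 32.
EDD (increasing due date): T4 T2 T1 T3.
T4: waits 0, runs 0→2
T2: waits 2, runs 2→11
T1: waits 11, runs 11→14
T3: waits 14, runs 14→19
Sum = 0+2+11+14 = 27.
LPT 40, SPT 17, FIFO 32, EDD 27 → minimum 17.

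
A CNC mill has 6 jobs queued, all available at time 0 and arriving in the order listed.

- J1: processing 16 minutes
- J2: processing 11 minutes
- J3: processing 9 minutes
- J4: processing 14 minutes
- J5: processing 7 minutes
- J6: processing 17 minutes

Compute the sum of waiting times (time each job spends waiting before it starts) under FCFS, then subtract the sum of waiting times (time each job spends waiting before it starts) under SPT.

38

FIFO (arrival order): J1 J2 J3 J4 J5 J6.
J1: waits 0, runs 0→16
J2: waits 16, runs 16→27
J3: waits 27, runs 27→36
J4: waits 36, runs 36→50
J5: waits 50, runs 50→57
J6: waits 57, runs 57→74
Sum = 0+16+27+36+50+57 = 186.
SPT (increasing processing time): J5 J3 J2 J4 J1 J6.
J5: waits 0, runs 0→7
J3: waits 7, runs 7→16
J2: waits 16, runs 16→27
J4: waits 27, runs 27→41
J1: waits 41, runs 41→57
J6: waits 57, runs 57→74
Sum = 0+7+16+27+41+57 = 148.
Difference = 186 − 148 = 38.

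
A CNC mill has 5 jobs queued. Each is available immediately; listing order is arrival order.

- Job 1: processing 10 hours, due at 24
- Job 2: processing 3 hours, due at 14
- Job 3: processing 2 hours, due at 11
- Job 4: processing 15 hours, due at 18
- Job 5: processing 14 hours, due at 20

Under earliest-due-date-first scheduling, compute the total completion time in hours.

105

EDD (increasing due date): Job 3 Job 2 Job 4 Job 5 Job 1.
Job 3: 0→2
Job 2: 2→5
Job 4: 5→20
Job 5: 20→34
Job 1: 34→44
Sum = 2+5+20+34+44 = 105.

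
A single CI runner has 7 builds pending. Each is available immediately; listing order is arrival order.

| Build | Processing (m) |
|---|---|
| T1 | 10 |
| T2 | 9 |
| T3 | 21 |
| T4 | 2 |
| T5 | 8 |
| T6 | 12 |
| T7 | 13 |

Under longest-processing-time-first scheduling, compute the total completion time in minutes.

370

LPT (decreasing processing time): T3 T7 T6 T1 T2 T5 T4.
T3: 0→21
T7: 21→34
T6: 34→46
T1: 46→56
T2: 56→65
T5: 65→73
T4: 73→75
Sum = 21+34+46+56+65+73+75 = 370.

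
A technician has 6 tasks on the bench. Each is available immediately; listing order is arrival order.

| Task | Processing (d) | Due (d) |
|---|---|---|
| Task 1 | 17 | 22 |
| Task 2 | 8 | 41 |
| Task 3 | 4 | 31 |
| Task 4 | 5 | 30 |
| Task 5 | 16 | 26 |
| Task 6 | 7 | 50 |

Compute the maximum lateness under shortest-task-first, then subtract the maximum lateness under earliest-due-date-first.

24

SPT (increasing processing time): Task 3 Task 4 Task 6 Task 2 Task 5 Task 1.
Task 3: 0→4, due 31, lateness -27
Task 4: 4→9, due 30, lateness -21
Task 6: 9→16, due 50, lateness -34
Task 2: 16→24, due 41, lateness -17
Task 5: 24→40, due 26, lateness 14
Task 1: 40→57, due 22, lateness 35
Maximum = 35.
EDD (increasing due date): Task 1 Task 5 Task 4 Task 3 Task 2 Task 6.
Task 1: 0→17, due 22, lateness -5
Task 5: 17→33, due 26, lateness 7
Task 4: 33→38, due 30, lateness 8
Task 3: 38→42, due 31, lateness 11
Task 2: 42→50, due 41, lateness 9
Task 6: 50→57, due 50, lateness 7
Maximum = 11.
Difference = 35 − 11 = 24.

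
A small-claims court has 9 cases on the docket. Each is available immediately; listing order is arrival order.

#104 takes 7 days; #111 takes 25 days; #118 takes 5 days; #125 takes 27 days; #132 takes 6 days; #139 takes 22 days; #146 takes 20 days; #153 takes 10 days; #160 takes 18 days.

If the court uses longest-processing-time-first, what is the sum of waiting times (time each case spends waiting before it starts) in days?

LPT (decreasing processing time): #125 #111 #139 #146 #160 #153 #104 #132 #118.
#125: waits 0, runs 0→27
#111: waits 27, runs 27→52
#139: waits 52, runs 52→74
#146: waits 74, runs 74→94
#160: waits 94, runs 94→112
#153: waits 112, runs 112→122
#104: waits 122, runs 122→129
#132: waits 129, runs 129→135
#118: waits 135, runs 135→140
Sum = 0+27+52+74+94+112+122+129+135 = 745.

745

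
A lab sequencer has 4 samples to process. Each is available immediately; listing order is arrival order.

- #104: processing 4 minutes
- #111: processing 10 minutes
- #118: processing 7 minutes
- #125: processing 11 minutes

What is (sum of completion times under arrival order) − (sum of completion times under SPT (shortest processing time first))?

3

FIFO (arrival order): #104 #111 #118 #125.
#104: 0→4
#111: 4→14
#118: 14→21
#125: 21→32
Sum = 4+14+21+32 = 71.
SPT (increasing processing time): #104 #118 #111 #125.
#104: 0→4
#118: 4→11
#111: 11→21
#125: 21→32
Sum = 4+11+21+32 = 68.
Difference = 71 − 68 = 3.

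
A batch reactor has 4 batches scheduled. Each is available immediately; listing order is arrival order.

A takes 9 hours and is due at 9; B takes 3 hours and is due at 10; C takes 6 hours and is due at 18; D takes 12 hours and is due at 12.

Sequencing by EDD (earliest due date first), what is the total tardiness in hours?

EDD (increasing due date): A B D C.
A: 0→9, due 9, tardiness 0
B: 9→12, due 10, tardiness 2
D: 12→24, due 12, tardiness 12
C: 24→30, due 18, tardiness 12
Sum = 0+2+12+12 = 26.

26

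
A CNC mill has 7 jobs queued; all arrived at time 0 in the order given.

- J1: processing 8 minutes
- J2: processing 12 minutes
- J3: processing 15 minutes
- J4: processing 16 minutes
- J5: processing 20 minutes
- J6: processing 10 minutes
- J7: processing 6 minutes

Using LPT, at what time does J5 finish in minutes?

LPT (decreasing processing time): J5 J4 J3 J2 J6 J1 J7.
J5: 0→20

20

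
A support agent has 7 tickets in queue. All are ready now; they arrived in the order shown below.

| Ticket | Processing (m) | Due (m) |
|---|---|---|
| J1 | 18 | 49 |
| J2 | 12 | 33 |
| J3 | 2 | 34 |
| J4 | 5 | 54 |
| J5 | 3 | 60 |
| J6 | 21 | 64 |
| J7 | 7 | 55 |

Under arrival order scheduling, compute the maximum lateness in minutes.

FIFO (arrival order): J1 J2 J3 J4 J5 J6 J7.
J1: 0→18, due 49, lateness -31
J2: 18→30, due 33, lateness -3
J3: 30→32, due 34, lateness -2
J4: 32→37, due 54, lateness -17
J5: 37→40, due 60, lateness -20
J6: 40→61, due 64, lateness -3
J7: 61→68, due 55, lateness 13
Maximum = 13.

13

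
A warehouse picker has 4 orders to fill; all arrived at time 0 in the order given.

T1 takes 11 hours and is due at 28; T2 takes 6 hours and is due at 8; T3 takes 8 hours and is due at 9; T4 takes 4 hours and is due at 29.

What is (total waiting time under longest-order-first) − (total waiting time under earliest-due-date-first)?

LPT (decreasing processing time): T1 T3 T2 T4.
T1: waits 0, runs 0→11
T3: waits 11, runs 11→19
T2: waits 19, runs 19→25
T4: waits 25, runs 25→29
Sum = 0+11+19+25 = 55.
EDD (increasing due date): T2 T3 T1 T4.
T2: waits 0, runs 0→6
T3: waits 6, runs 6→14
T1: waits 14, runs 14→25
T4: waits 25, runs 25→29
Sum = 0+6+14+25 = 45.
Difference = 55 − 45 = 10.

10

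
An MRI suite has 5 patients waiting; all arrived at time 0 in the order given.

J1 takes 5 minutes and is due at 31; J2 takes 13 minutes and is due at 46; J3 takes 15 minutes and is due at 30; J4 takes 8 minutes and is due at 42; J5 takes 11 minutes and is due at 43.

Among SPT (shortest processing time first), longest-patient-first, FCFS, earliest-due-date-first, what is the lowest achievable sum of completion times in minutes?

131

SPT (increasing processing time): J1 J4 J5 J2 J3.
J1: 0→5
J4: 5→13
J5: 13→24
J2: 24→37
J3: 37→52
Sum = 5+13+24+37+52 = 131.
LPT (decreasing processing time): J3 J2 J5 J4 J1.
J3: 0→15
J2: 15→28
J5: 28→39
J4: 39→47
J1: 47→52
Sum = 15+28+39+47+52 = 181.
FIFO (arrival order): J1 J2 J3 J4 J5.
J1: 0→5
J2: 5→18
J3: 18→33
J4: 33→41
J5: 41→52
Sum = 5+18+33+41+52 = 149.
EDD (increasing due date): J3 J1 J4 J5 J2.
J3: 0→15
J1: 15→20
J4: 20→28
J5: 28→39
J2: 39→52
Sum = 15+20+28+39+52 = 154.
SPT 131, LPT 181, FIFO 149, EDD 154 → minimum 131.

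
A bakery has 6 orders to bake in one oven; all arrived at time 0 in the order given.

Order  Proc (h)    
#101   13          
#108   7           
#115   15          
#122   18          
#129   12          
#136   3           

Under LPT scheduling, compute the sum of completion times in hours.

LPT (decreasing processing time): #122 #115 #101 #129 #108 #136.
#122: 0→18
#115: 18→33
#101: 33→46
#129: 46→58
#108: 58→65
#136: 65→68
Sum = 18+33+46+58+65+68 = 288.

288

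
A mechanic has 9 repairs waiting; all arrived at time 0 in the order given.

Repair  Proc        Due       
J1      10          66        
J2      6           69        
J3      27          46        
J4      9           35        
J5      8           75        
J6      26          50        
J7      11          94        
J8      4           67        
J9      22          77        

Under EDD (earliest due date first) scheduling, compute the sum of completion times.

662

EDD (increasing due date): J4 J3 J6 J1 J8 J2 J5 J9 J7.
J4: 0→9
J3: 9→36
J6: 36→62
J1: 62→72
J8: 72→76
J2: 76→82
J5: 82→90
J9: 90→112
J7: 112→123
Sum = 9+36+62+72+76+82+90+112+123 = 662.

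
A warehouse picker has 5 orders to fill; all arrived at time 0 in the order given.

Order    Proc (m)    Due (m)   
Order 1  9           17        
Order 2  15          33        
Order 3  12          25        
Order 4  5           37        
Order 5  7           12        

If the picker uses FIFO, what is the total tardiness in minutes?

FIFO (arrival order): Order 1 Order 2 Order 3 Order 4 Order 5.
Order 1: 0→9, due 17, tardiness 0
Order 2: 9→24, due 33, tardiness 0
Order 3: 24→36, due 25, tardiness 11
Order 4: 36→41, due 37, tardiness 4
Order 5: 41→48, due 12, tardiness 36
Sum = 0+0+11+4+36 = 51.

51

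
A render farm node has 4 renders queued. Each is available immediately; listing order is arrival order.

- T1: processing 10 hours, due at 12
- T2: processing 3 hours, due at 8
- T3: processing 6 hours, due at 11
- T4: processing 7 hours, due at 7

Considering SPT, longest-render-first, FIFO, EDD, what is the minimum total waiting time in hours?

SPT (increasing processing time): T2 T3 T4 T1.
T2: waits 0, runs 0→3
T3: waits 3, runs 3→9
T4: waits 9, runs 9→16
T1: waits 16, runs 16→26
Sum = 0+3+9+16 = 28.
LPT (decreasing processing time): T1 T4 T3 T2.
T1: waits 0, runs 0→10
T4: waits 10, runs 10→17
T3: waits 17, runs 17→23
T2: waits 23, runs 23→26
Sum = 0+10+17+23 = 50.
FIFO (arrival order): T1 T2 T3 T4.
T1: waits 0, runs 0→10
T2: waits 10, runs 10→13
T3: waits 13, runs 13→19
T4: waits 19, runs 19→26
Sum = 0+10+13+19 = 42.
EDD (increasing due date): T4 T2 T3 T1.
T4: waits 0, runs 0→7
T2: waits 7, runs 7→10
T3: waits 10, runs 10→16
T1: waits 16, runs 16→26
Sum = 0+7+10+16 = 33.
SPT 28, LPT 50, FIFO 42, EDD 33 → minimum 28.

28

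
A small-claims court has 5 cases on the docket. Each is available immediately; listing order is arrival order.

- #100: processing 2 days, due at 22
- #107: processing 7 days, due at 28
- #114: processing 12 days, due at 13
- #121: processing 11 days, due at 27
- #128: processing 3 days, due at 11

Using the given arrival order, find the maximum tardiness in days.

24

FIFO (arrival order): #100 #107 #114 #121 #128.
#100: 0→2, due 22, tardiness 0
#107: 2→9, due 28, tardiness 0
#114: 9→21, due 13, tardiness 8
#121: 21→32, due 27, tardiness 5
#128: 32→35, due 11, tardiness 24
Maximum = 24.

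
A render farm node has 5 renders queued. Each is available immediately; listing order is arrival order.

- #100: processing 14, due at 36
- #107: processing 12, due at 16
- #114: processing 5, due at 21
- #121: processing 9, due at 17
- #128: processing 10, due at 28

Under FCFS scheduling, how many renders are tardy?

FIFO (arrival order): #100 #107 #114 #121 #128.
#100: 0→14, due 36, tardiness 0
#107: 14→26, due 16, tardiness 10
#114: 26→31, due 21, tardiness 10
#121: 31→40, due 17, tardiness 23
#128: 40→50, due 28, tardiness 22
Late renders: 4.

4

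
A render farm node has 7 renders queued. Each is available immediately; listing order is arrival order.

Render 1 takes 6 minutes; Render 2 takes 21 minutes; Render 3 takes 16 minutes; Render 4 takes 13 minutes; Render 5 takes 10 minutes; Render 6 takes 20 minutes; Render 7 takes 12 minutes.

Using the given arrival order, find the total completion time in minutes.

FIFO (arrival order): Render 1 Render 2 Render 3 Render 4 Render 5 Render 6 Render 7.
Render 1: 0→6
Render 2: 6→27
Render 3: 27→43
Render 4: 43→56
Render 5: 56→66
Render 6: 66→86
Render 7: 86→98
Sum = 6+27+43+56+66+86+98 = 382.

382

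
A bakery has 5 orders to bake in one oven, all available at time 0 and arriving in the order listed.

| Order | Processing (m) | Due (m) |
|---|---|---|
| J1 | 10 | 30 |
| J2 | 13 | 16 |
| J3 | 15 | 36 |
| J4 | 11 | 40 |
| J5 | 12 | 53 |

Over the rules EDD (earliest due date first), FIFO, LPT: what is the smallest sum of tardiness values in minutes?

EDD (increasing due date): J2 J1 J3 J4 J5.
J2: 0→13, due 16, tardiness 0
J1: 13→23, due 30, tardiness 0
J3: 23→38, due 36, tardiness 2
J4: 38→49, due 40, tardiness 9
J5: 49→61, due 53, tardiness 8
Sum = 0+0+2+9+8 = 19.
FIFO (arrival order): J1 J2 J3 J4 J5.
J1: 0→10, due 30, tardiness 0
J2: 10→23, due 16, tardiness 7
J3: 23→38, due 36, tardiness 2
J4: 38→49, due 40, tardiness 9
J5: 49→61, due 53, tardiness 8
Sum = 0+7+2+9+8 = 26.
LPT (decreasing processing time): J3 J2 J5 J4 J1.
J3: 0→15, due 36, tardiness 0
J2: 15→28, due 16, tardiness 12
J5: 28→40, due 53, tardiness 0
J4: 40→51, due 40, tardiness 11
J1: 51→61, due 30, tardiness 31
Sum = 0+12+0+11+31 = 54.
EDD 19, FIFO 26, LPT 54 → minimum 19.

19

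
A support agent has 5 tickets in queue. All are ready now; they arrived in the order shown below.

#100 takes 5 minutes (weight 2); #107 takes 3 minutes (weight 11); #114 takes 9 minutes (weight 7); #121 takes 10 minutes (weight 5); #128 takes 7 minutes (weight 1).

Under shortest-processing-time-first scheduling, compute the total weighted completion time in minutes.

SPT (increasing processing time): #107 #100 #128 #114 #121.
#107: finishes 3, weight 11, w·C = 33
#100: finishes 8, weight 2, w·C = 16
#128: finishes 15, weight 1, w·C = 15
#114: finishes 24, weight 7, w·C = 168
#121: finishes 34, weight 5, w·C = 170
Sum = 33+16+15+168+170 = 402.

402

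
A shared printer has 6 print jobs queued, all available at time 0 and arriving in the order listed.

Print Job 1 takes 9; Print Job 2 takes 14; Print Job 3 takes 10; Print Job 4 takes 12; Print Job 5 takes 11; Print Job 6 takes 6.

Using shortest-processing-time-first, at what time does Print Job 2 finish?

SPT (increasing processing time): Print Job 6 Print Job 1 Print Job 3 Print Job 5 Print Job 4 Print Job 2.
Print Job 6: 0→6
Print Job 1: 6→15
Print Job 3: 15→25
Print Job 5: 25→36
Print Job 4: 36→48
Print Job 2: 48→62

62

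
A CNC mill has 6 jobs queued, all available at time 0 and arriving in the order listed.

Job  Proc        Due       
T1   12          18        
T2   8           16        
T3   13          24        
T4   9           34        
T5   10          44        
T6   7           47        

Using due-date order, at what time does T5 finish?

52

EDD (increasing due date): T2 T1 T3 T4 T5 T6.
T2: 0→8
T1: 8→20
T3: 20→33
T4: 33→42
T5: 42→52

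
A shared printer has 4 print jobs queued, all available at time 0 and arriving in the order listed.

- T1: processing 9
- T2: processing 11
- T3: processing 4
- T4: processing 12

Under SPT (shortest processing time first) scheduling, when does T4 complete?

SPT (increasing processing time): T3 T1 T2 T4.
T3: 0→4
T1: 4→13
T2: 13→24
T4: 24→36

36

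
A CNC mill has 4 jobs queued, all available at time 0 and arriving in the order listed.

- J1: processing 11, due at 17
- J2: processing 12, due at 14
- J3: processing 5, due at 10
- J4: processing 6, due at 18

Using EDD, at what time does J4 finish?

EDD (increasing due date): J3 J2 J1 J4.
J3: 0→5
J2: 5→17
J1: 17→28
J4: 28→34

34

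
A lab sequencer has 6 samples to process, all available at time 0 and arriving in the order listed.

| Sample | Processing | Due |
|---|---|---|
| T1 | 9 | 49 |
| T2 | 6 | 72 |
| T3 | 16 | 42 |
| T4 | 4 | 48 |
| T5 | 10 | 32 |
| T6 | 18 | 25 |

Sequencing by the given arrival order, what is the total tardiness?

51

FIFO (arrival order): T1 T2 T3 T4 T5 T6.
T1: 0→9, due 49, tardiness 0
T2: 9→15, due 72, tardiness 0
T3: 15→31, due 42, tardiness 0
T4: 31→35, due 48, tardiness 0
T5: 35→45, due 32, tardiness 13
T6: 45→63, due 25, tardiness 38
Sum = 0+0+0+0+13+38 = 51.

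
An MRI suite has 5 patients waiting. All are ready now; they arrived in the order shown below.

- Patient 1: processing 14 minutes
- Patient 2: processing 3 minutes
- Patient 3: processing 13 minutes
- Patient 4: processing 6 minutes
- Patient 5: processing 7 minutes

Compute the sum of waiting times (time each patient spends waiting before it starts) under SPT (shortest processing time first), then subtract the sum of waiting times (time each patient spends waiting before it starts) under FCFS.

SPT (increasing processing time): Patient 2 Patient 4 Patient 5 Patient 3 Patient 1.
Patient 2: waits 0, runs 0→3
Patient 4: waits 3, runs 3→9
Patient 5: waits 9, runs 9→16
Patient 3: waits 16, runs 16→29
Patient 1: waits 29, runs 29→43
Sum = 0+3+9+16+29 = 57.
FIFO (arrival order): Patient 1 Patient 2 Patient 3 Patient 4 Patient 5.
Patient 1: waits 0, runs 0→14
Patient 2: waits 14, runs 14→17
Patient 3: waits 17, runs 17→30
Patient 4: waits 30, runs 30→36
Patient 5: waits 36, runs 36→43
Sum = 0+14+17+30+36 = 97.
Difference = 57 − 97 = -40.

-40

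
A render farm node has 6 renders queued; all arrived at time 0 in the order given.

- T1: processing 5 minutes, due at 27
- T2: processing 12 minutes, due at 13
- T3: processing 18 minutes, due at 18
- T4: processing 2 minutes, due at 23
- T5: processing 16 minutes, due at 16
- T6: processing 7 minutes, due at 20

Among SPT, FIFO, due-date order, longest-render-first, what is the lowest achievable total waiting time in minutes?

SPT (increasing processing time): T4 T1 T6 T2 T5 T3.
T4: waits 0, runs 0→2
T1: waits 2, runs 2→7
T6: waits 7, runs 7→14
T2: waits 14, runs 14→26
T5: waits 26, runs 26→42
T3: waits 42, runs 42→60
Sum = 0+2+7+14+26+42 = 91.
FIFO (arrival order): T1 T2 T3 T4 T5 T6.
T1: waits 0, runs 0→5
T2: waits 5, runs 5→17
T3: waits 17, runs 17→35
T4: waits 35, runs 35→37
T5: waits 37, runs 37→53
T6: waits 53, runs 53→60
Sum = 0+5+17+35+37+53 = 147.
EDD (increasing due date): T2 T5 T3 T6 T4 T1.
T2: waits 0, runs 0→12
T5: waits 12, runs 12→28
T3: waits 28, runs 28→46
T6: waits 46, runs 46→53
T4: waits 53, runs 53→55
T1: waits 55, runs 55→60
Sum = 0+12+28+46+53+55 = 194.
LPT (decreasing processing time): T3 T5 T2 T6 T1 T4.
T3: waits 0, runs 0→18
T5: waits 18, runs 18→34
T2: waits 34, runs 34→46
T6: waits 46, runs 46→53
T1: waits 53, runs 53→58
T4: waits 58, runs 58→60
Sum = 0+18+34+46+53+58 = 209.
SPT 91, FIFO 147, EDD 194, LPT 209 → minimum 91.

91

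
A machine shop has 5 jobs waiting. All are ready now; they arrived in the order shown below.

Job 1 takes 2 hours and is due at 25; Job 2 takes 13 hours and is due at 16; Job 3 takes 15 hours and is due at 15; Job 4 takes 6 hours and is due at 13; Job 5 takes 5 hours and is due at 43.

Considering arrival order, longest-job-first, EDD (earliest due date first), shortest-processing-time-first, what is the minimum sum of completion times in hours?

89

FIFO (arrival order): Job 1 Job 2 Job 3 Job 4 Job 5.
Job 1: 0→2
Job 2: 2→15
Job 3: 15→30
Job 4: 30→36
Job 5: 36→41
Sum = 2+15+30+36+41 = 124.
LPT (decreasing processing time): Job 3 Job 2 Job 4 Job 5 Job 1.
Job 3: 0→15
Job 2: 15→28
Job 4: 28→34
Job 5: 34→39
Job 1: 39→41
Sum = 15+28+34+39+41 = 157.
EDD (increasing due date): Job 4 Job 3 Job 2 Job 1 Job 5.
Job 4: 0→6
Job 3: 6→21
Job 2: 21→34
Job 1: 34→36
Job 5: 36→41
Sum = 6+21+34+36+41 = 138.
SPT (increasing processing time): Job 1 Job 5 Job 4 Job 2 Job 3.
Job 1: 0→2
Job 5: 2→7
Job 4: 7→13
Job 2: 13→26
Job 3: 26→41
Sum = 2+7+13+26+41 = 89.
FIFO 124, LPT 157, EDD 138, SPT 89 → minimum 89.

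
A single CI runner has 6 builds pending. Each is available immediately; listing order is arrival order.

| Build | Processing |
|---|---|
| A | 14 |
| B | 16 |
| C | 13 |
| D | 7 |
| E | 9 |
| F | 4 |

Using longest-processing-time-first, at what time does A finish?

LPT (decreasing processing time): B A C E D F.
B: 0→16
A: 16→30

30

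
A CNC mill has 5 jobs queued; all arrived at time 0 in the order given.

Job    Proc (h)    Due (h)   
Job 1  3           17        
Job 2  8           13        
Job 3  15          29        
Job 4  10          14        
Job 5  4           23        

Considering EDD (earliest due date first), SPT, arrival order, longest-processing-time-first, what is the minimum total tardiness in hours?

21

EDD (increasing due date): Job 2 Job 4 Job 1 Job 5 Job 3.
Job 2: 0→8, due 13, tardiness 0
Job 4: 8→18, due 14, tardiness 4
Job 1: 18→21, due 17, tardiness 4
Job 5: 21→25, due 23, tardiness 2
Job 3: 25→40, due 29, tardiness 11
Sum = 0+4+4+2+11 = 21.
SPT (increasing processing time): Job 1 Job 5 Job 2 Job 4 Job 3.
Job 1: 0→3, due 17, tardiness 0
Job 5: 3→7, due 23, tardiness 0
Job 2: 7→15, due 13, tardiness 2
Job 4: 15→25, due 14, tardiness 11
Job 3: 25→40, due 29, tardiness 11
Sum = 0+0+2+11+11 = 24.
FIFO (arrival order): Job 1 Job 2 Job 3 Job 4 Job 5.
Job 1: 0→3, due 17, tardiness 0
Job 2: 3→11, due 13, tardiness 0
Job 3: 11→26, due 29, tardiness 0
Job 4: 26→36, due 14, tardiness 22
Job 5: 36→40, due 23, tardiness 17
Sum = 0+0+0+22+17 = 39.
LPT (decreasing processing time): Job 3 Job 4 Job 2 Job 5 Job 1.
Job 3: 0→15, due 29, tardiness 0
Job 4: 15→25, due 14, tardiness 11
Job 2: 25→33, due 13, tardiness 20
Job 5: 33→37, due 23, tardiness 14
Job 1: 37→40, due 17, tardiness 23
Sum = 0+11+20+14+23 = 68.
EDD 21, SPT 24, FIFO 39, LPT 68 → minimum 21.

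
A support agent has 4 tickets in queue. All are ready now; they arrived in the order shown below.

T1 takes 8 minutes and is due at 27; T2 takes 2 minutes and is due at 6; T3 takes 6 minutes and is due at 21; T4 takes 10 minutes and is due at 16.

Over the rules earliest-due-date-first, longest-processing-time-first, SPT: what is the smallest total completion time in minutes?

EDD (increasing due date): T2 T4 T3 T1.
T2: 0→2
T4: 2→12
T3: 12→18
T1: 18→26
Sum = 2+12+18+26 = 58.
LPT (decreasing processing time): T4 T1 T3 T2.
T4: 0→10
T1: 10→18
T3: 18→24
T2: 24→26
Sum = 10+18+24+26 = 78.
SPT (increasing processing time): T2 T3 T1 T4.
T2: 0→2
T3: 2→8
T1: 8→16
T4: 16→26
Sum = 2+8+16+26 = 52.
EDD 58, LPT 78, SPT 52 → minimum 52.

52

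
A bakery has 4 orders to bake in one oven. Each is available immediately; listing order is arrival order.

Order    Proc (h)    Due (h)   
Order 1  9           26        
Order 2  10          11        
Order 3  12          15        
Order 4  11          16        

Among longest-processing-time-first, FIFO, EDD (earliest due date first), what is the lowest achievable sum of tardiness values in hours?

LPT (decreasing processing time): Order 3 Order 4 Order 2 Order 1.
Order 3: 0→12, due 15, tardiness 0
Order 4: 12→23, due 16, tardiness 7
Order 2: 23→33, due 11, tardiness 22
Order 1: 33→42, due 26, tardiness 16
Sum = 0+7+22+16 = 45.
FIFO (arrival order): Order 1 Order 2 Order 3 Order 4.
Order 1: 0→9, due 26, tardiness 0
Order 2: 9→19, due 11, tardiness 8
Order 3: 19→31, due 15, tardiness 16
Order 4: 31→42, due 16, tardiness 26
Sum = 0+8+16+26 = 50.
EDD (increasing due date): Order 2 Order 3 Order 4 Order 1.
Order 2: 0→10, due 11, tardiness 0
Order 3: 10→22, due 15, tardiness 7
Order 4: 22→33, due 16, tardiness 17
Order 1: 33→42, due 26, tardiness 16
Sum = 0+7+17+16 = 40.
LPT 45, FIFO 50, EDD 40 → minimum 40.

40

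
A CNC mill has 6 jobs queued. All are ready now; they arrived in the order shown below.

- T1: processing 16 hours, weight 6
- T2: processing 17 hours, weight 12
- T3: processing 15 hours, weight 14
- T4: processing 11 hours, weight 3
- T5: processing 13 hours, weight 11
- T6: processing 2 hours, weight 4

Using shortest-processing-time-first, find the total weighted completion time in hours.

SPT (increasing processing time): T6 T4 T5 T3 T1 T2.
T6: finishes 2, weight 4, w·C = 8
T4: finishes 13, weight 3, w·C = 39
T5: finishes 26, weight 11, w·C = 286
T3: finishes 41, weight 14, w·C = 574
T1: finishes 57, weight 6, w·C = 342
T2: finishes 74, weight 12, w·C = 888
Sum = 8+39+286+574+342+888 = 2137.

2137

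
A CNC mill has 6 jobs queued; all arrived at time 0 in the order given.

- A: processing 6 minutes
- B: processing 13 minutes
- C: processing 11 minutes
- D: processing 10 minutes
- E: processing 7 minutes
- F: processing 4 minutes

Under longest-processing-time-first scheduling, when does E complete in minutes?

LPT (decreasing processing time): B C D E A F.
B: 0→13
C: 13→24
D: 24→34
E: 34→41

41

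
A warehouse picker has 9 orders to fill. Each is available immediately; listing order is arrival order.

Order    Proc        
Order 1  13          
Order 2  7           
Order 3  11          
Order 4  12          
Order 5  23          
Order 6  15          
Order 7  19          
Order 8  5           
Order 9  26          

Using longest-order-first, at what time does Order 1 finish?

96

LPT (decreasing processing time): Order 9 Order 5 Order 7 Order 6 Order 1 Order 4 Order 3 Order 2 Order 8.
Order 9: 0→26
Order 5: 26→49
Order 7: 49→68
Order 6: 68→83
Order 1: 83→96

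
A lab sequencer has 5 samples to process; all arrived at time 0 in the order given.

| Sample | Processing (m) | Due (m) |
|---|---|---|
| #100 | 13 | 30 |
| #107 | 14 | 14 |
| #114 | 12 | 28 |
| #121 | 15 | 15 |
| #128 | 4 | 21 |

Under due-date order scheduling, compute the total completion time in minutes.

179

EDD (increasing due date): #107 #121 #128 #114 #100.
#107: 0→14
#121: 14→29
#128: 29→33
#114: 33→45
#100: 45→58
Sum = 14+29+33+45+58 = 179.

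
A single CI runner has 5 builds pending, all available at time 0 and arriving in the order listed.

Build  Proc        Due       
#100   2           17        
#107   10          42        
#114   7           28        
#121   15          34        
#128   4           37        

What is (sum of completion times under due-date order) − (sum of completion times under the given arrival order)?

-4

EDD (increasing due date): #100 #114 #121 #128 #107.
#100: 0→2
#114: 2→9
#121: 9→24
#128: 24→28
#107: 28→38
Sum = 2+9+24+28+38 = 101.
FIFO (arrival order): #100 #107 #114 #121 #128.
#100: 0→2
#107: 2→12
#114: 12→19
#121: 19→34
#128: 34→38
Sum = 2+12+19+34+38 = 105.
Difference = 101 − 105 = -4.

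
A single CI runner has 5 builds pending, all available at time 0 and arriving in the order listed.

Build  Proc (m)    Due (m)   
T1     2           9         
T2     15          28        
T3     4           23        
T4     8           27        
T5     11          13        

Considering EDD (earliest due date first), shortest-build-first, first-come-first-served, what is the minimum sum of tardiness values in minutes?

EDD (increasing due date): T1 T5 T3 T4 T2.
T1: 0→2, due 9, tardiness 0
T5: 2→13, due 13, tardiness 0
T3: 13→17, due 23, tardiness 0
T4: 17→25, due 27, tardiness 0
T2: 25→40, due 28, tardiness 12
Sum = 0+0+0+0+12 = 12.
SPT (increasing processing time): T1 T3 T4 T5 T2.
T1: 0→2, due 9, tardiness 0
T3: 2→6, due 23, tardiness 0
T4: 6→14, due 27, tardiness 0
T5: 14→25, due 13, tardiness 12
T2: 25→40, due 28, tardiness 12
Sum = 0+0+0+12+12 = 24.
FIFO (arrival order): T1 T2 T3 T4 T5.
T1: 0→2, due 9, tardiness 0
T2: 2→17, due 28, tardiness 0
T3: 17→21, due 23, tardiness 0
T4: 21→29, due 27, tardiness 2
T5: 29→40, due 13, tardiness 27
Sum = 0+0+0+2+27 = 29.
EDD 12, SPT 24, FIFO 29 → minimum 12.

12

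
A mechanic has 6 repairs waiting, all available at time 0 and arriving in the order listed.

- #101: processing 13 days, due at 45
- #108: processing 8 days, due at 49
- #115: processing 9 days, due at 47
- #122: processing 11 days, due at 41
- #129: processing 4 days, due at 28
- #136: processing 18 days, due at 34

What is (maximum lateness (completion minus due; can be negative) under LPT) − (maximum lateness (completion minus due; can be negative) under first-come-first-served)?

6

LPT (decreasing processing time): #136 #101 #122 #115 #108 #129.
#136: 0→18, due 34, lateness -16
#101: 18→31, due 45, lateness -14
#122: 31→42, due 41, lateness 1
#115: 42→51, due 47, lateness 4
#108: 51→59, due 49, lateness 10
#129: 59→63, due 28, lateness 35
Maximum = 35.
FIFO (arrival order): #101 #108 #115 #122 #129 #136.
#101: 0→13, due 45, lateness -32
#108: 13→21, due 49, lateness -28
#115: 21→30, due 47, lateness -17
#122: 30→41, due 41, lateness 0
#129: 41→45, due 28, lateness 17
#136: 45→63, due 34, lateness 29
Maximum = 29.
Difference = 35 − 29 = 6.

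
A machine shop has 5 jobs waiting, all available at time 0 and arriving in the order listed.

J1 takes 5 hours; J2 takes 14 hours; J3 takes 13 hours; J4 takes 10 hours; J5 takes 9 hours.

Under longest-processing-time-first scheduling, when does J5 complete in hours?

46

LPT (decreasing processing time): J2 J3 J4 J5 J1.
J2: 0→14
J3: 14→27
J4: 27→37
J5: 37→46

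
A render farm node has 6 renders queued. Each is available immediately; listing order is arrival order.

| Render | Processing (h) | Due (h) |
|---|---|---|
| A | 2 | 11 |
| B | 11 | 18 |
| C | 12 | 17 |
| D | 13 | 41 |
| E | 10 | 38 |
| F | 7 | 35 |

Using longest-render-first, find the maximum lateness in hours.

LPT (decreasing processing time): D C B E F A.
D: 0→13, due 41, lateness -28
C: 13→25, due 17, lateness 8
B: 25→36, due 18, lateness 18
E: 36→46, due 38, lateness 8
F: 46→53, due 35, lateness 18
A: 53→55, due 11, lateness 44
Maximum = 44.

44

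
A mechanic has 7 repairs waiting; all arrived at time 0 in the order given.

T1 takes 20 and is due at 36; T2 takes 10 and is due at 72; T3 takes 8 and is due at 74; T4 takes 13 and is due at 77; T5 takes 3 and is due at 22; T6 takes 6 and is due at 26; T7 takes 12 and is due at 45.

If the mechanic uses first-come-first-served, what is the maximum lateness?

34

FIFO (arrival order): T1 T2 T3 T4 T5 T6 T7.
T1: 0→20, due 36, lateness -16
T2: 20→30, due 72, lateness -42
T3: 30→38, due 74, lateness -36
T4: 38→51, due 77, lateness -26
T5: 51→54, due 22, lateness 32
T6: 54→60, due 26, lateness 34
T7: 60→72, due 45, lateness 27
Maximum = 34.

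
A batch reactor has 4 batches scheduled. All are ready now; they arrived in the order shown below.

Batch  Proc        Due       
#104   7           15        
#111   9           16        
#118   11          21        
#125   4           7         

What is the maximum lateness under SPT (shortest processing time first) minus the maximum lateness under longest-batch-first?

SPT (increasing processing time): #125 #104 #111 #118.
#125: 0→4, due 7, lateness -3
#104: 4→11, due 15, lateness -4
#111: 11→20, due 16, lateness 4
#118: 20→31, due 21, lateness 10
Maximum = 10.
LPT (decreasing processing time): #118 #111 #104 #125.
#118: 0→11, due 21, lateness -10
#111: 11→20, due 16, lateness 4
#104: 20→27, due 15, lateness 12
#125: 27→31, due 7, lateness 24
Maximum = 24.
Difference = 10 − 24 = -14.

-14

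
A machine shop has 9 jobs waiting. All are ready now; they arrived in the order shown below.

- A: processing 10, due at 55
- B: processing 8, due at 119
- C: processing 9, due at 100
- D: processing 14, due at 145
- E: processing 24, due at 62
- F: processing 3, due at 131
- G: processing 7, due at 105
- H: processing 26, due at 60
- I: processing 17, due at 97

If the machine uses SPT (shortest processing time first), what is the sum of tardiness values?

SPT (increasing processing time): F G B C A D I E H.
F: 0→3, due 131, tardiness 0
G: 3→10, due 105, tardiness 0
B: 10→18, due 119, tardiness 0
C: 18→27, due 100, tardiness 0
A: 27→37, due 55, tardiness 0
D: 37→51, due 145, tardiness 0
I: 51→68, due 97, tardiness 0
E: 68→92, due 62, tardiness 30
H: 92→118, due 60, tardiness 58
Sum = 0+0+0+0+0+0+0+30+58 = 88.

88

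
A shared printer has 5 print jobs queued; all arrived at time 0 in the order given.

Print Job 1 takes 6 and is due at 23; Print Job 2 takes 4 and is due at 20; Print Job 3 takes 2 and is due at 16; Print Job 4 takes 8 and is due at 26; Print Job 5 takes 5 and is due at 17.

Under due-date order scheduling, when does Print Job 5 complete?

EDD (increasing due date): Print Job 3 Print Job 5 Print Job 2 Print Job 1 Print Job 4.
Print Job 3: 0→2
Print Job 5: 2→7

7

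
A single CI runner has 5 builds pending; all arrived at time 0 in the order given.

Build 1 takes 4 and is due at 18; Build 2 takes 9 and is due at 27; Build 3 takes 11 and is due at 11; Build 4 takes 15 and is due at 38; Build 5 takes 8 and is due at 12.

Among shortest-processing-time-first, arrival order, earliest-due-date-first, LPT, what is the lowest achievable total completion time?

116

SPT (increasing processing time): Build 1 Build 5 Build 2 Build 3 Build 4.
Build 1: 0→4
Build 5: 4→12
Build 2: 12→21
Build 3: 21→32
Build 4: 32→47
Sum = 4+12+21+32+47 = 116.
FIFO (arrival order): Build 1 Build 2 Build 3 Build 4 Build 5.
Build 1: 0→4
Build 2: 4→13
Build 3: 13→24
Build 4: 24→39
Build 5: 39→47
Sum = 4+13+24+39+47 = 127.
EDD (increasing due date): Build 3 Build 5 Build 1 Build 2 Build 4.
Build 3: 0→11
Build 5: 11→19
Build 1: 19→23
Build 2: 23→32
Build 4: 32→47
Sum = 11+19+23+32+47 = 132.
LPT (decreasing processing time): Build 4 Build 3 Build 2 Build 5 Build 1.
Build 4: 0→15
Build 3: 15→26
Build 2: 26→35
Build 5: 35→43
Build 1: 43→47
Sum = 15+26+35+43+47 = 166.
SPT 116, FIFO 127, EDD 132, LPT 166 → minimum 116.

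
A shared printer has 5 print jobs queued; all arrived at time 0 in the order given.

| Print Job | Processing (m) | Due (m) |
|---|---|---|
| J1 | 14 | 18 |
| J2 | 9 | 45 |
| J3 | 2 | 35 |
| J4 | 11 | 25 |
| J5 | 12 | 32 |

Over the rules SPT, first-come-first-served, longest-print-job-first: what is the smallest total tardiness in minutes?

26

SPT (increasing processing time): J3 J2 J4 J5 J1.
J3: 0→2, due 35, tardiness 0
J2: 2→11, due 45, tardiness 0
J4: 11→22, due 25, tardiness 0
J5: 22→34, due 32, tardiness 2
J1: 34→48, due 18, tardiness 30
Sum = 0+0+0+2+30 = 32.
FIFO (arrival order): J1 J2 J3 J4 J5.
J1: 0→14, due 18, tardiness 0
J2: 14→23, due 45, tardiness 0
J3: 23→25, due 35, tardiness 0
J4: 25→36, due 25, tardiness 11
J5: 36→48, due 32, tardiness 16
Sum = 0+0+0+11+16 = 27.
LPT (decreasing processing time): J1 J5 J4 J2 J3.
J1: 0→14, due 18, tardiness 0
J5: 14→26, due 32, tardiness 0
J4: 26→37, due 25, tardiness 12
J2: 37→46, due 45, tardiness 1
J3: 46→48, due 35, tardiness 13
Sum = 0+0+12+1+13 = 26.
SPT 32, FIFO 27, LPT 26 → minimum 26.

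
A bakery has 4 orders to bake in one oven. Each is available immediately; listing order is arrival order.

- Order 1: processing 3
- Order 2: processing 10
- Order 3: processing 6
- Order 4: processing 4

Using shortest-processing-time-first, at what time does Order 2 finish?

SPT (increasing processing time): Order 1 Order 4 Order 3 Order 2.
Order 1: 0→3
Order 4: 3→7
Order 3: 7→13
Order 2: 13→23

23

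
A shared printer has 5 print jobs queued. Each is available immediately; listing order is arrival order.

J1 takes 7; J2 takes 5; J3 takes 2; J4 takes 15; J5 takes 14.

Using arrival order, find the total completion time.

FIFO (arrival order): J1 J2 J3 J4 J5.
J1: 0→7
J2: 7→12
J3: 12→14
J4: 14→29
J5: 29→43
Sum = 7+12+14+29+43 = 105.

105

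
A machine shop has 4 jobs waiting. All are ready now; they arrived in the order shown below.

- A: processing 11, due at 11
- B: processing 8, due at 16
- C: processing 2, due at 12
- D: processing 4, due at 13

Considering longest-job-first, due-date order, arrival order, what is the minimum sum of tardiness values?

14

LPT (decreasing processing time): A B D C.
A: 0→11, due 11, tardiness 0
B: 11→19, due 16, tardiness 3
D: 19→23, due 13, tardiness 10
C: 23→25, due 12, tardiness 13
Sum = 0+3+10+13 = 26.
EDD (increasing due date): A C D B.
A: 0→11, due 11, tardiness 0
C: 11→13, due 12, tardiness 1
D: 13→17, due 13, tardiness 4
B: 17→25, due 16, tardiness 9
Sum = 0+1+4+9 = 14.
FIFO (arrival order): A B C D.
A: 0→11, due 11, tardiness 0
B: 11→19, due 16, tardiness 3
C: 19→21, due 12, tardiness 9
D: 21→25, due 13, tardiness 12
Sum = 0+3+9+12 = 24.
LPT 26, EDD 14, FIFO 24 → minimum 14.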